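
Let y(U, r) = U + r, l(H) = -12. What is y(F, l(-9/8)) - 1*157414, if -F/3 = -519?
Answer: -155869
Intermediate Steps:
F = 1557 (F = -3*(-519) = 1557)
y(F, l(-9/8)) - 1*157414 = (1557 - 12) - 1*157414 = 1545 - 157414 = -155869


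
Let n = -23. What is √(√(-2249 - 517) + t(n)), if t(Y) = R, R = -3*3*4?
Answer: √(-36 + I*√2766) ≈ 3.7238 + 7.0617*I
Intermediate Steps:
R = -36 (R = -9*4 = -36)
t(Y) = -36
√(√(-2249 - 517) + t(n)) = √(√(-2249 - 517) - 36) = √(√(-2766) - 36) = √(I*√2766 - 36) = √(-36 + I*√2766)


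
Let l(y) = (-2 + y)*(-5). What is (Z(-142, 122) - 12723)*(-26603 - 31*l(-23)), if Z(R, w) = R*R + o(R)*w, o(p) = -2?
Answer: -219350166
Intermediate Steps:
l(y) = 10 - 5*y
Z(R, w) = R² - 2*w (Z(R, w) = R*R - 2*w = R² - 2*w)
(Z(-142, 122) - 12723)*(-26603 - 31*l(-23)) = (((-142)² - 2*122) - 12723)*(-26603 - 31*(10 - 5*(-23))) = ((20164 - 244) - 12723)*(-26603 - 31*(10 + 115)) = (19920 - 12723)*(-26603 - 31*125) = 7197*(-26603 - 3875) = 7197*(-30478) = -219350166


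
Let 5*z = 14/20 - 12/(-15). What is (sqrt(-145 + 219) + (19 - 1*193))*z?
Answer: -261/5 + 3*sqrt(74)/10 ≈ -49.619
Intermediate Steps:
z = 3/10 (z = (14/20 - 12/(-15))/5 = (14*(1/20) - 12*(-1/15))/5 = (7/10 + 4/5)/5 = (1/5)*(3/2) = 3/10 ≈ 0.30000)
(sqrt(-145 + 219) + (19 - 1*193))*z = (sqrt(-145 + 219) + (19 - 1*193))*(3/10) = (sqrt(74) + (19 - 193))*(3/10) = (sqrt(74) - 174)*(3/10) = (-174 + sqrt(74))*(3/10) = -261/5 + 3*sqrt(74)/10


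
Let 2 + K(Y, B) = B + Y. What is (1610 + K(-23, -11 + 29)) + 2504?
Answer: 4107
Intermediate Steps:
K(Y, B) = -2 + B + Y (K(Y, B) = -2 + (B + Y) = -2 + B + Y)
(1610 + K(-23, -11 + 29)) + 2504 = (1610 + (-2 + (-11 + 29) - 23)) + 2504 = (1610 + (-2 + 18 - 23)) + 2504 = (1610 - 7) + 2504 = 1603 + 2504 = 4107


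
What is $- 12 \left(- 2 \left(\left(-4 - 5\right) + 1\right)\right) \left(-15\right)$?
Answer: $2880$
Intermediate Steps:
$- 12 \left(- 2 \left(\left(-4 - 5\right) + 1\right)\right) \left(-15\right) = - 12 \left(- 2 \left(-9 + 1\right)\right) \left(-15\right) = - 12 \left(\left(-2\right) \left(-8\right)\right) \left(-15\right) = \left(-12\right) 16 \left(-15\right) = \left(-192\right) \left(-15\right) = 2880$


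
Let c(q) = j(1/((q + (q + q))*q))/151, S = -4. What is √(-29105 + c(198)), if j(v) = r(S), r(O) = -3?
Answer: I*√663623558/151 ≈ 170.6*I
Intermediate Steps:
j(v) = -3
c(q) = -3/151
√(-29105 + c(198)) = √(-29105 - 3/151) = √(-4394858/151) = I*√663623558/151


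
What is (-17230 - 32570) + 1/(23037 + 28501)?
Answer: -2566592399/51538 ≈ -49800.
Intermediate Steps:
(-17230 - 32570) + 1/(23037 + 28501) = -49800 + 1/51538 = -2566592399/51538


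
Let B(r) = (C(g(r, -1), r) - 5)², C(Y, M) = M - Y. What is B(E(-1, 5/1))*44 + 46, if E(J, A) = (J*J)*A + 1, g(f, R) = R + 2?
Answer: 46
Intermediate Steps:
g(f, R) = 2 + R
E(J, A) = 1 + A*J² (E(J, A) = J²*A + 1 = A*J² + 1 = 1 + A*J²)
B(r) = (-6 + r)² (B(r) = ((r - (2 - 1)) - 5)² = ((r - 1*1) - 5)² = ((r - 1) - 5)² = ((-1 + r) - 5)² = (-6 + r)²)
B(E(-1, 5/1))*44 + 46 = (-6 + (1 + (5/1)*(-1)²))²*44 + 46 = (-6 + (1 + (5*1)*1))²*44 + 46 = (-6 + (1 + 5*1))²*44 + 46 = (-6 + (1 + 5))²*44 + 46 = (-6 + 6)²*44 + 46 = 0²*44 + 46 = 0*44 + 46 = 0 + 46 = 46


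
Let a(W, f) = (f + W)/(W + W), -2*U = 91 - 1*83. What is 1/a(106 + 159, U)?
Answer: 530/261 ≈ 2.0307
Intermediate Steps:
U = -4 (U = -(91 - 1*83)/2 = -(91 - 83)/2 = -½*8 = -4)
a(W, f) = (W + f)/(2*W) (a(W, f) = (W + f)/((2*W)) = (W + f)*(1/(2*W)) = (W + f)/(2*W))
1/a(106 + 159, U) = 1/(((106 + 159) - 4)/(2*(106 + 159))) = 1/((½)*(265 - 4)/265) = 1/((½)*(1/265)*261) = 1/(261/530) = 530/261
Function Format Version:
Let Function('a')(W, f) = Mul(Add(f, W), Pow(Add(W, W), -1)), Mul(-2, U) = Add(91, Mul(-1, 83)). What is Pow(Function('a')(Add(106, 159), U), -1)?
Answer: Rational(530, 261) ≈ 2.0307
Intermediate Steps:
U = -4 (U = Mul(Rational(-1, 2), Add(91, Mul(-1, 83))) = Mul(Rational(-1, 2), Add(91, -83)) = Mul(Rational(-1, 2), 8) = -4)
Function('a')(W, f) = Mul(Rational(1, 2), Pow(W, -1), Add(W, f)) (Function('a')(W, f) = Mul(Add(W, f), Pow(Mul(2, W), -1)) = Mul(Add(W, f), Mul(Rational(1, 2), Pow(W, -1))) = Mul(Rational(1, 2), Pow(W, -1), Add(W, f)))
Pow(Function('a')(Add(106, 159), U), -1) = Pow(Mul(Rational(1, 2), Pow(Add(106, 159), -1), Add(Add(106, 159), -4)), -1) = Pow(Mul(Rational(1, 2), Pow(265, -1), Add(265, -4)), -1) = Pow(Mul(Rational(1, 2), Rational(1, 265), 261), -1) = Pow(Rational(261, 530), -1) = Rational(530, 261)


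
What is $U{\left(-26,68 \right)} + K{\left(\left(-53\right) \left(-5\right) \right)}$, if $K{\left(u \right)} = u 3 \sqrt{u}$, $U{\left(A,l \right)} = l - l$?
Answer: $795 \sqrt{265} \approx 12942.0$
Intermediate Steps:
$U{\left(A,l \right)} = 0$
$K{\left(u \right)} = 3 u^{\frac{3}{2}}$
$U{\left(-26,68 \right)} + K{\left(\left(-53\right) \left(-5\right) \right)} = 0 + 3 \left(\left(-53\right) \left(-5\right)\right)^{\frac{3}{2}} = 0 + 3 \cdot 265^{\frac{3}{2}} = 0 + 3 \cdot 265 \sqrt{265} = 0 + 795 \sqrt{265} = 795 \sqrt{265}$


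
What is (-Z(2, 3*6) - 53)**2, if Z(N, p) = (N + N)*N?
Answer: 3721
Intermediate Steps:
Z(N, p) = 2*N**2 (Z(N, p) = (2*N)*N = 2*N**2)
(-Z(2, 3*6) - 53)**2 = (-2*2**2 - 53)**2 = (-2*4 - 53)**2 = (-1*8 - 53)**2 = (-8 - 53)**2 = (-61)**2 = 3721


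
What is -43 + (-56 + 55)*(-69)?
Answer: 26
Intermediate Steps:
-43 + (-56 + 55)*(-69) = -43 - 1*(-69) = -43 + 69 = 26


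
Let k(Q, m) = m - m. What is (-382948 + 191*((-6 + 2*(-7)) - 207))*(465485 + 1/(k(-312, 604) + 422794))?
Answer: -83898642229618755/422794 ≈ -1.9844e+11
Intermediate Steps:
k(Q, m) = 0
(-382948 + 191*((-6 + 2*(-7)) - 207))*(465485 + 1/(k(-312, 604) + 422794)) = (-382948 + 191*((-6 + 2*(-7)) - 207))*(465485 + 1/(0 + 422794)) = (-382948 + 191*((-6 - 14) - 207))*(465485 + 1/422794) = (-382948 + 191*(-20 - 207))*(465485 + 1/422794) = (-382948 + 191*(-227))*(196804265091/422794) = (-382948 - 43357)*(196804265091/422794) = -426305*196804265091/422794 = -83898642229618755/422794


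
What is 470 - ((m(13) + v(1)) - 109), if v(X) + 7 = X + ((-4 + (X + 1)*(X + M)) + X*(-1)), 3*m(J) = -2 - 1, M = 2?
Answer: 585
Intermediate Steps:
m(J) = -1 (m(J) = (-2 - 1)/3 = (1/3)*(-3) = -1)
v(X) = -11 + (1 + X)*(2 + X) (v(X) = -7 + (X + ((-4 + (X + 1)*(X + 2)) + X*(-1))) = -7 + (X + ((-4 + (1 + X)*(2 + X)) - X)) = -7 + (X + (-4 - X + (1 + X)*(2 + X))) = -7 + (-4 + (1 + X)*(2 + X)) = -11 + (1 + X)*(2 + X))
470 - ((m(13) + v(1)) - 109) = 470 - ((-1 + (-9 + 1**2 + 3*1)) - 109) = 470 - ((-1 + (-9 + 1 + 3)) - 109) = 470 - ((-1 - 5) - 109) = 470 - (-6 - 109) = 470 - 1*(-115) = 470 + 115 = 585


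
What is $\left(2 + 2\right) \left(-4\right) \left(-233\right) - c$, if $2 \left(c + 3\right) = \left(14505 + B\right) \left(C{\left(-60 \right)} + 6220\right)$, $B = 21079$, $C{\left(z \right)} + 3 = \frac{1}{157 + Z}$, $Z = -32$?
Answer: $- \frac{13826159417}{125} \approx -1.1061 \cdot 10^{8}$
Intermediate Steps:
$C{\left(z \right)} = - \frac{374}{125}$ ($C{\left(z \right)} = -3 + \frac{1}{157 - 32} = -3 + \frac{1}{125} = - \frac{374}{125}$)
$c = \frac{13826625417}{125}$ ($c = -3 + \frac{\left(14505 + 21079\right) \left(- \frac{374}{125} + 6220\right)}{2} = -3 + \frac{35584 \cdot \frac{777126}{125}}{2} = -3 + \frac{1}{2} \cdot \frac{27653251584}{125} = -3 + \frac{13826625792}{125} = \frac{13826625417}{125} \approx 1.1061 \cdot 10^{8}$)
$\left(2 + 2\right) \left(-4\right) \left(-233\right) - c = \left(2 + 2\right) \left(-4\right) \left(-233\right) - \frac{13826625417}{125} = 4 \left(-4\right) \left(-233\right) - \frac{13826625417}{125} = \left(-16\right) \left(-233\right) - \frac{13826625417}{125} = 3728 - \frac{13826625417}{125} = - \frac{13826159417}{125}$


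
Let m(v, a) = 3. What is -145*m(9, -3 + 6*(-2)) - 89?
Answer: -524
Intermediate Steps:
-145*m(9, -3 + 6*(-2)) - 89 = -145*3 - 89 = -435 - 89 = -524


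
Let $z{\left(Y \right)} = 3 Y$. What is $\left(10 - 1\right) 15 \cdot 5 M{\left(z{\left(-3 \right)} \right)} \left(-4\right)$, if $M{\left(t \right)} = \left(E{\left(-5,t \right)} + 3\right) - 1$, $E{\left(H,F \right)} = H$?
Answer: $8100$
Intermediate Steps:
$M{\left(t \right)} = -3$ ($M{\left(t \right)} = \left(-5 + 3\right) - 1 = -2 - 1 = -3$)
$\left(10 - 1\right) 15 \cdot 5 M{\left(z{\left(-3 \right)} \right)} \left(-4\right) = \left(10 - 1\right) 15 \cdot 5 \left(-3\right) \left(-4\right) = \left(10 - 1\right) 15 \left(\left(-15\right) \left(-4\right)\right) = 9 \cdot 15 \cdot 60 = 135 \cdot 60 = 8100$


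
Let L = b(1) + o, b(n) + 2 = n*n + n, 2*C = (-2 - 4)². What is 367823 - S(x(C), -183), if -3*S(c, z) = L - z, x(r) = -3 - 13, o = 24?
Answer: 367892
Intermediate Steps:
C = 18 (C = (-2 - 4)²/2 = (½)*(-6)² = (½)*36 = 18)
b(n) = -2 + n + n² (b(n) = -2 + (n*n + n) = -2 + (n² + n) = -2 + (n + n²) = -2 + n + n²)
L = 24 (L = (-2 + 1 + 1²) + 24 = (-2 + 1 + 1) + 24 = 0 + 24 = 24)
x(r) = -16
S(c, z) = -8 + z/3 (S(c, z) = -(24 - z)/3 = -8 + z/3)
367823 - S(x(C), -183) = 367823 - (-8 + (⅓)*(-183)) = 367823 - (-8 - 61) = 367823 - 1*(-69) = 367823 + 69 = 367892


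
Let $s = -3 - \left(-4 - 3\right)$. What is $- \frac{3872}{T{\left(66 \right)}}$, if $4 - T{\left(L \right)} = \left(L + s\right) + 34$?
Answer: $\frac{968}{25} \approx 38.72$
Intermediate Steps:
$s = 4$ ($s = -3 - -7 = -3 + 7 = 4$)
$T{\left(L \right)} = -34 - L$ ($T{\left(L \right)} = 4 - \left(\left(L + 4\right) + 34\right) = 4 - \left(\left(4 + L\right) + 34\right) = 4 - \left(38 + L\right) = -34 - L$)
$- \frac{3872}{T{\left(66 \right)}} = - \frac{3872}{-34 - 66} = - \frac{3872}{-100} = \left(-3872\right) \left(- \frac{1}{100}\right) = \frac{968}{25}$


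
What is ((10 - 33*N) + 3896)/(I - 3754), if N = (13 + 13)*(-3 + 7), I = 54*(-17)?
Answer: -237/2336 ≈ -0.10146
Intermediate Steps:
I = -918
N = 104 (N = 26*4 = 104)
((10 - 33*N) + 3896)/(I - 3754) = ((10 - 33*104) + 3896)/(-918 - 3754) = ((10 - 3432) + 3896)/(-4672) = (-3422 + 3896)*(-1/4672) = 474*(-1/4672) = -237/2336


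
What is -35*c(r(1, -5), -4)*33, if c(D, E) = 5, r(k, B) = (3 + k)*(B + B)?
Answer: -5775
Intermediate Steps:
r(k, B) = 2*B*(3 + k) (r(k, B) = (3 + k)*(2*B) = 2*B*(3 + k))
-35*c(r(1, -5), -4)*33 = -35*5*33 = -175*33 = -5775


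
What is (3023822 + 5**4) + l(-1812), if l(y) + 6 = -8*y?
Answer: 3038937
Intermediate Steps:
l(y) = -6 - 8*y
(3023822 + 5**4) + l(-1812) = (3023822 + 5**4) + (-6 - 8*(-1812)) = (3023822 + 625) + (-6 + 14496) = 3024447 + 14490 = 3038937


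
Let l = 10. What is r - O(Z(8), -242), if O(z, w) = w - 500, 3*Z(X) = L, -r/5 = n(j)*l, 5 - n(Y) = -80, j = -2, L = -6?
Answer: -3508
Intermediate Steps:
n(Y) = 85 (n(Y) = 5 - 1*(-80) = 5 + 80 = 85)
r = -4250 (r = -425*10 = -5*850 = -4250)
Z(X) = -2 (Z(X) = (⅓)*(-6) = -2)
O(z, w) = -500 + w
r - O(Z(8), -242) = -4250 - (-500 - 242) = -4250 - 1*(-742) = -4250 + 742 = -3508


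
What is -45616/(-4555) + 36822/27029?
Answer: 1400679074/123117095 ≈ 11.377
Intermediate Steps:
-45616/(-4555) + 36822/27029 = -45616*(-1/4555) + 36822*(1/27029) = 45616/4555 + 36822/27029 = 1400679074/123117095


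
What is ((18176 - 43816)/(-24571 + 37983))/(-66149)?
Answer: 6410/221797597 ≈ 2.8900e-5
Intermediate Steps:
((18176 - 43816)/(-24571 + 37983))/(-66149) = -25640/13412*(-1/66149) = -25640*1/13412*(-1/66149) = -6410/3353*(-1/66149) = 6410/221797597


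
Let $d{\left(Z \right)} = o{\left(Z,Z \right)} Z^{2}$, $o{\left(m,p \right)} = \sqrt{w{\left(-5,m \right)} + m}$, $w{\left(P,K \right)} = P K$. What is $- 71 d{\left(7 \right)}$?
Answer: $- 6958 i \sqrt{7} \approx - 18409.0 i$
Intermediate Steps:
$w{\left(P,K \right)} = K P$
$o{\left(m,p \right)} = 2 \sqrt{- m}$ ($o{\left(m,p \right)} = \sqrt{m \left(-5\right) + m} = \sqrt{- 5 m + m} = \sqrt{- 4 m} = 2 \sqrt{- m}$)
$d{\left(Z \right)} = 2 Z^{2} \sqrt{- Z}$ ($d{\left(Z \right)} = 2 \sqrt{- Z} Z^{2} = 2 Z^{2} \sqrt{- Z}$)
$- 71 d{\left(7 \right)} = - 71 \cdot 2 \left(\left(-1\right) 7\right)^{\frac{5}{2}} = - 71 \cdot 2 \left(-7\right)^{\frac{5}{2}} = - 71 \cdot 2 \cdot 49 i \sqrt{7} = - 71 \cdot 98 i \sqrt{7} = - 6958 i \sqrt{7}$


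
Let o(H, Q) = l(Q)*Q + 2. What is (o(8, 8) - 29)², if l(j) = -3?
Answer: 2601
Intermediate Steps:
o(H, Q) = 2 - 3*Q (o(H, Q) = -3*Q + 2 = 2 - 3*Q)
(o(8, 8) - 29)² = ((2 - 3*8) - 29)² = ((2 - 24) - 29)² = (-22 - 29)² = (-51)² = 2601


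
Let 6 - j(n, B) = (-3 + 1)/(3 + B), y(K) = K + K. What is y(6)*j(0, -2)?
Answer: 96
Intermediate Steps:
y(K) = 2*K
j(n, B) = 6 + 2/(3 + B) (j(n, B) = 6 - (-3 + 1)/(3 + B) = 6 - (-2)/(3 + B) = 6 + 2/(3 + B))
y(6)*j(0, -2) = (2*6)*(2*(10 + 3*(-2))/(3 - 2)) = 12*(2*(10 - 6)/1) = 12*(2*1*4) = 12*8 = 96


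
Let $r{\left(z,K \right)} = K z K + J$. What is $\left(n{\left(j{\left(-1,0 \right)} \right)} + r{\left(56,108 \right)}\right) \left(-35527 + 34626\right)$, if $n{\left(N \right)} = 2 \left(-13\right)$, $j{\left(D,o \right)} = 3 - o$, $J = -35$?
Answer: $-588463823$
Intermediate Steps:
$r{\left(z,K \right)} = -35 + z K^{2}$ ($r{\left(z,K \right)} = K z K - 35 = z K^{2} - 35 = -35 + z K^{2}$)
$n{\left(N \right)} = -26$
$\left(n{\left(j{\left(-1,0 \right)} \right)} + r{\left(56,108 \right)}\right) \left(-35527 + 34626\right) = \left(-26 - \left(35 - 56 \cdot 108^{2}\right)\right) \left(-35527 + 34626\right) = \left(-26 + \left(-35 + 56 \cdot 11664\right)\right) \left(-901\right) = \left(-26 + \left(-35 + 653184\right)\right) \left(-901\right) = \left(-26 + 653149\right) \left(-901\right) = 653123 \left(-901\right) = -588463823$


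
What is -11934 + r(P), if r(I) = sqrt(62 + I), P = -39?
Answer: -11934 + sqrt(23) ≈ -11929.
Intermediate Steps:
-11934 + r(P) = -11934 + sqrt(62 - 39) = -11934 + sqrt(23)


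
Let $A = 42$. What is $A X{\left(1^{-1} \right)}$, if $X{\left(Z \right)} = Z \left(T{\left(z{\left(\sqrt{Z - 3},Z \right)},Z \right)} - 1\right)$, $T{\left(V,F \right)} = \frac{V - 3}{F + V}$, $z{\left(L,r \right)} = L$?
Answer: $\frac{168 i}{\sqrt{2} - i} \approx -56.0 + 79.196 i$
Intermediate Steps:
$T{\left(V,F \right)} = \frac{-3 + V}{F + V}$
$X{\left(Z \right)} = Z \left(-1 + \frac{-3 + \sqrt{-3 + Z}}{Z + \sqrt{-3 + Z}}\right)$ ($X{\left(Z \right)} = Z \left(\frac{-3 + \sqrt{Z - 3}}{Z + \sqrt{Z - 3}} - 1\right) = Z \left(\frac{-3 + \sqrt{-3 + Z}}{Z + \sqrt{-3 + Z}} - 1\right) = Z \left(-1 + \frac{-3 + \sqrt{-3 + Z}}{Z + \sqrt{-3 + Z}}\right)$)
$A X{\left(1^{-1} \right)} = 42 \left(- \frac{3 + 1^{-1}}{1 \left(1^{-1} + \sqrt{-3 + 1^{-1}}\right)}\right) = 42 \left(\left(-1\right) 1 \frac{1}{1 + \sqrt{-3 + 1}} \left(3 + 1\right)\right) = 42 \left(\left(-1\right) 1 \frac{1}{1 + \sqrt{-2}} \cdot 4\right) = 42 \left(\left(-1\right) 1 \frac{1}{1 + i \sqrt{2}} \cdot 4\right) = 42 \left(- \frac{4}{1 + i \sqrt{2}}\right) = - \frac{168}{1 + i \sqrt{2}}$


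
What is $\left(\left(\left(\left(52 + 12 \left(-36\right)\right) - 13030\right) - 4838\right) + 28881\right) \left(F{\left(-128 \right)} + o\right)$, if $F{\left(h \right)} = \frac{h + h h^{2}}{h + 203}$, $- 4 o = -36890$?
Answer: $- \frac{5978266021}{30} \approx -1.9928 \cdot 10^{8}$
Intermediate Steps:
$o = \frac{18445}{2}$ ($o = \left(- \frac{1}{4}\right) \left(-36890\right) = \frac{18445}{2} \approx 9222.5$)
$F{\left(h \right)} = \frac{h + h^{3}}{203 + h}$
$\left(\left(\left(\left(52 + 12 \left(-36\right)\right) - 13030\right) - 4838\right) + 28881\right) \left(F{\left(-128 \right)} + o\right) = \left(\left(\left(\left(52 + 12 \left(-36\right)\right) - 13030\right) - 4838\right) + 28881\right) \left(\frac{-128 + \left(-128\right)^{3}}{203 - 128} + \frac{18445}{2}\right) = \left(\left(\left(\left(52 - 432\right) - 13030\right) - 4838\right) + 28881\right) \left(\frac{-128 - 2097152}{75} + \frac{18445}{2}\right) = \left(\left(\left(-380 - 13030\right) - 4838\right) + 28881\right) \left(\frac{1}{75} \left(-2097280\right) + \frac{18445}{2}\right) = \left(\left(-13410 - 4838\right) + 28881\right) \left(- \frac{419456}{15} + \frac{18445}{2}\right) = \left(-18248 + 28881\right) \left(- \frac{562237}{30}\right) = 10633 \left(- \frac{562237}{30}\right) = - \frac{5978266021}{30}$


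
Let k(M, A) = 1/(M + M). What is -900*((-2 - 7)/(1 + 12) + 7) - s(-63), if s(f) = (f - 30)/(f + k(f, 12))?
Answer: -586050534/103207 ≈ -5678.4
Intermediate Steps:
k(M, A) = 1/(2*M)
s(f) = (-30 + f)/(f + 1/(2*f)) (s(f) = (f - 30)/(f + 1/(2*f)) = (-30 + f)/(f + 1/(2*f)))
-900*((-2 - 7)/(1 + 12) + 7) - s(-63) = -900*((-2 - 7)/(1 + 12) + 7) - 2*(-63)*(-30 - 63)/(1 + 2*(-63)**2) = -900*(-9/13 + 7) - 2*(-63)*(-93)/(1 + 2*3969) = -900*(-9*1/13 + 7) - 2*(-63)*(-93)/(1 + 7938) = -900*(-9/13 + 7) - 2*(-63)*(-93)/7939 = -900*82/13 - 2*(-63)*(-93)/7939 = -73800/13 - 1*11718/7939 = -73800/13 - 11718/7939 = -586050534/103207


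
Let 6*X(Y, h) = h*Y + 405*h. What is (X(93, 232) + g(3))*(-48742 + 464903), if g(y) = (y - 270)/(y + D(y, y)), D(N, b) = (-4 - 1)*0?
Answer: 7976557887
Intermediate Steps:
D(N, b) = 0 (D(N, b) = -5*0 = 0)
X(Y, h) = 135*h/2 + Y*h/6 (X(Y, h) = (h*Y + 405*h)/6 = (Y*h + 405*h)/6 = (405*h + Y*h)/6 = 135*h/2 + Y*h/6)
g(y) = (-270 + y)/y (g(y) = (y - 270)/(y + 0) = (-270 + y)/y)
(X(93, 232) + g(3))*(-48742 + 464903) = ((1/6)*232*(405 + 93) + (-270 + 3)/3)*(-48742 + 464903) = ((1/6)*232*498 + (1/3)*(-267))*416161 = (19256 - 89)*416161 = 19167*416161 = 7976557887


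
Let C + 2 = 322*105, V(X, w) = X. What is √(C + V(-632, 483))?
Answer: 2*√8294 ≈ 182.14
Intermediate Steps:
C = 33808 (C = -2 + 322*105 = -2 + 33810 = 33808)
√(C + V(-632, 483)) = √(33808 - 632) = √33176 = 2*√8294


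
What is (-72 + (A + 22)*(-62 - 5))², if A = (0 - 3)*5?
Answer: 292681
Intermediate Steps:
A = -15 (A = -3*5 = -15)
(-72 + (A + 22)*(-62 - 5))² = (-72 + (-15 + 22)*(-62 - 5))² = (-72 + 7*(-67))² = (-72 - 469)² = (-541)² = 292681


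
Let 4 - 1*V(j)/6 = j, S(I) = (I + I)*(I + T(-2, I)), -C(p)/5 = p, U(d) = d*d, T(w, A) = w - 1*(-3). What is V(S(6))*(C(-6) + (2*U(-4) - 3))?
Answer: -28320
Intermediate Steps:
T(w, A) = 3 + w (T(w, A) = w + 3 = 3 + w)
U(d) = d²
C(p) = -5*p
S(I) = 2*I*(1 + I) (S(I) = (I + I)*(I + (3 - 2)) = (2*I)*(I + 1) = (2*I)*(1 + I) = 2*I*(1 + I))
V(j) = 24 - 6*j
V(S(6))*(C(-6) + (2*U(-4) - 3)) = (24 - 12*6*(1 + 6))*(-5*(-6) + (2*(-4)² - 3)) = (24 - 12*6*7)*(30 + (2*16 - 3)) = (24 - 6*84)*(30 + (32 - 3)) = (24 - 504)*(30 + 29) = -480*59 = -28320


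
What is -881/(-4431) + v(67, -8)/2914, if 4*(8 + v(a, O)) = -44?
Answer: 2483045/12911934 ≈ 0.19231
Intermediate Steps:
v(a, O) = -19 (v(a, O) = -8 + (1/4)*(-44) = -8 - 11 = -19)
-881/(-4431) + v(67, -8)/2914 = -881/(-4431) - 19/2914 = -881*(-1/4431) - 19*1/2914 = 881/4431 - 19/2914 = 2483045/12911934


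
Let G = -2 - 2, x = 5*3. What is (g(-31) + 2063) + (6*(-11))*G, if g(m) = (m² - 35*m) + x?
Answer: 4388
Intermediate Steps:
x = 15
g(m) = 15 + m² - 35*m (g(m) = (m² - 35*m) + 15 = 15 + m² - 35*m)
G = -4
(g(-31) + 2063) + (6*(-11))*G = ((15 + (-31)² - 35*(-31)) + 2063) + (6*(-11))*(-4) = ((15 + 961 + 1085) + 2063) - 66*(-4) = (2061 + 2063) + 264 = 4124 + 264 = 4388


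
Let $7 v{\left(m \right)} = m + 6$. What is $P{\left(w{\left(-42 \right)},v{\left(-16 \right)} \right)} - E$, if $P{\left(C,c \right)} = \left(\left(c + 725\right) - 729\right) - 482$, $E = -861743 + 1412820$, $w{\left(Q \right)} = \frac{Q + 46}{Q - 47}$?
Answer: $- \frac{3860951}{7} \approx -5.5156 \cdot 10^{5}$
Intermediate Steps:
$v{\left(m \right)} = \frac{6}{7} + \frac{m}{7}$ ($v{\left(m \right)} = \frac{m + 6}{7} = \frac{6 + m}{7} = \frac{6}{7} + \frac{m}{7}$)
$w{\left(Q \right)} = \frac{46 + Q}{-47 + Q}$
$E = 551077$
$P{\left(C,c \right)} = -486 + c$ ($P{\left(C,c \right)} = \left(\left(725 + c\right) - 729\right) - 482 = \left(-4 + c\right) - 482 = -486 + c$)
$P{\left(w{\left(-42 \right)},v{\left(-16 \right)} \right)} - E = \left(-486 + \left(\frac{6}{7} + \frac{1}{7} \left(-16\right)\right)\right) - 551077 = \left(-486 + \left(\frac{6}{7} - \frac{16}{7}\right)\right) - 551077 = \left(-486 - \frac{10}{7}\right) - 551077 = - \frac{3412}{7} - 551077 = - \frac{3860951}{7}$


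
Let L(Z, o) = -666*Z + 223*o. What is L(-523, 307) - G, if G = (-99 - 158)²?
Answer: 350730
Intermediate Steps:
G = 66049 (G = (-257)² = 66049)
L(-523, 307) - G = (-666*(-523) + 223*307) - 1*66049 = (348318 + 68461) - 66049 = 416779 - 66049 = 350730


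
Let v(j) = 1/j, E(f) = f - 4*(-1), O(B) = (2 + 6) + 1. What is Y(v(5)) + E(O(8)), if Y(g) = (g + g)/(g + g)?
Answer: 14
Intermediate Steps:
O(B) = 9 (O(B) = 8 + 1 = 9)
E(f) = 4 + f (E(f) = f + 4 = 4 + f)
Y(g) = 1 (Y(g) = (2*g)/((2*g)) = (2*g)*(1/(2*g)) = 1)
Y(v(5)) + E(O(8)) = 1 + (4 + 9) = 1 + 13 = 14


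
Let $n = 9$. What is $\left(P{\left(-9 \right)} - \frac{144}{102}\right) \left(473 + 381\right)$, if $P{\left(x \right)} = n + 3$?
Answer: $\frac{153720}{17} \approx 9042.4$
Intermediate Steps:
$P{\left(x \right)} = 12$ ($P{\left(x \right)} = 9 + 3 = 12$)
$\left(P{\left(-9 \right)} - \frac{144}{102}\right) \left(473 + 381\right) = \left(12 - \frac{144}{102}\right) \left(473 + 381\right) = \left(12 - \frac{24}{17}\right) 854 = \frac{180}{17} \cdot 854 = \frac{153720}{17}$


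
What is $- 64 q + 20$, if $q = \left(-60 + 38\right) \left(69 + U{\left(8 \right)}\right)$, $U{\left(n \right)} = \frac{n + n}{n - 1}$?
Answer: $\frac{702732}{7} \approx 1.0039 \cdot 10^{5}$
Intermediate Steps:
$U{\left(n \right)} = \frac{2 n}{-1 + n}$
$q = - \frac{10978}{7}$ ($q = \left(-60 + 38\right) \left(69 + 2 \cdot 8 \frac{1}{-1 + 8}\right) = - 22 \left(69 + 2 \cdot 8 \cdot \frac{1}{7}\right) = - 22 \left(69 + \frac{16}{7}\right) = \left(-22\right) \frac{499}{7} = - \frac{10978}{7} \approx -1568.3$)
$- 64 q + 20 = \left(-64\right) \left(- \frac{10978}{7}\right) + 20 = \frac{702592}{7} + 20 = \frac{702732}{7}$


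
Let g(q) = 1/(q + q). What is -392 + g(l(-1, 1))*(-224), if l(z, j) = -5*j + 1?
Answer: -364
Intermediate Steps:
l(z, j) = 1 - 5*j
g(q) = 1/(2*q)
-392 + g(l(-1, 1))*(-224) = -392 + (1/(2*(1 - 5*1)))*(-224) = -392 + (1/(2*(1 - 5)))*(-224) = -392 + ((½)/(-4))*(-224) = -392 + ((½)*(-¼))*(-224) = -392 - ⅛*(-224) = -392 + 28 = -364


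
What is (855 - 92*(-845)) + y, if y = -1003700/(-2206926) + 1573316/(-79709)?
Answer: 6911200402493207/87955932267 ≈ 78576.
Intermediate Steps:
y = -1696094031658/87955932267 (y = -1003700*(-1/2206926) + 1573316*(-1/79709) = 501850/1103463 - 1573316/79709 = -1696094031658/87955932267 ≈ -19.283)
(855 - 92*(-845)) + y = (855 - 92*(-845)) - 1696094031658/87955932267 = (855 + 77740) - 1696094031658/87955932267 = 78595 - 1696094031658/87955932267 = 6911200402493207/87955932267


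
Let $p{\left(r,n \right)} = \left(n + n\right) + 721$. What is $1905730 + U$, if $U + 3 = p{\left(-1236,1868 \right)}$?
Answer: $1910184$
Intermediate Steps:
$p{\left(r,n \right)} = 721 + 2 n$ ($p{\left(r,n \right)} = 2 n + 721 = 721 + 2 n$)
$U = 4454$ ($U = -3 + \left(721 + 2 \cdot 1868\right) = -3 + \left(721 + 3736\right) = -3 + 4457 = 4454$)
$1905730 + U = 1905730 + 4454 = 1910184$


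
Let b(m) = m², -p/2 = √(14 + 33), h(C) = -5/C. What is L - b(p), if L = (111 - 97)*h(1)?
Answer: -258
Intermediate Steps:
L = -70 (L = (111 - 97)*(-5/1) = 14*(-5*1) = 14*(-5) = -70)
p = -2*√47 (p = -2*√(14 + 33) = -2*√47 ≈ -13.711)
L - b(p) = -70 - (-2*√47)² = -70 - 1*188 = -70 - 188 = -258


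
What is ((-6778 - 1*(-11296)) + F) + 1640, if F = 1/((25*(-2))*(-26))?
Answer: 8005401/1300 ≈ 6158.0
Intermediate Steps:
F = 1/1300 (F = 1/(-50*(-26)) = 1/1300 ≈ 0.00076923)
((-6778 - 1*(-11296)) + F) + 1640 = ((-6778 - 1*(-11296)) + 1/1300) + 1640 = ((-6778 + 11296) + 1/1300) + 1640 = (4518 + 1/1300) + 1640 = 5873401/1300 + 1640 = 8005401/1300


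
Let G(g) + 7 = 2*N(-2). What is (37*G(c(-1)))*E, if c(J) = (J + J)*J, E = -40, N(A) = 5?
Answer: -4440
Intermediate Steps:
c(J) = 2*J² (c(J) = (2*J)*J = 2*J²)
G(g) = 3 (G(g) = -7 + 2*5 = -7 + 10 = 3)
(37*G(c(-1)))*E = (37*3)*(-40) = 111*(-40) = -4440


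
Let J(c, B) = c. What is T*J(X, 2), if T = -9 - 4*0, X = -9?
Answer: 81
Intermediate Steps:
T = -9 (T = -9 + 0 = -9)
T*J(X, 2) = -9*(-9) = 81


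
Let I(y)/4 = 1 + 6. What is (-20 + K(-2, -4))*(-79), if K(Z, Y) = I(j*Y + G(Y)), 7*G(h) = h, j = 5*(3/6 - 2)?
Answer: -632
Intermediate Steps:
j = -15/2 (j = 5*(3*(⅙) - 2) = 5*(½ - 2) = 5*(-3/2) = -15/2 ≈ -7.5000)
G(h) = h/7
I(y) = 28 (I(y) = 4*(1 + 6) = 4*7 = 28)
K(Z, Y) = 28
(-20 + K(-2, -4))*(-79) = (-20 + 28)*(-79) = 8*(-79) = -632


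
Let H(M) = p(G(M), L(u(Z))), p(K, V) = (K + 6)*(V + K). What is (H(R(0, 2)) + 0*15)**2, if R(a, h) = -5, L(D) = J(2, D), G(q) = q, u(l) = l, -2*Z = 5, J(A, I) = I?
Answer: 225/4 ≈ 56.250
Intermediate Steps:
Z = -5/2 (Z = -1/2*5 = -5/2 ≈ -2.5000)
L(D) = D
p(K, V) = (6 + K)*(K + V)
H(M) = -15 + M**2 + 7*M/2 (H(M) = M**2 + 6*M + 6*(-5/2) + M*(-5/2) = M**2 + 6*M - 15 - 5*M/2 = -15 + M**2 + 7*M/2)
(H(R(0, 2)) + 0*15)**2 = ((-15 + (-5)**2 + (7/2)*(-5)) + 0*15)**2 = ((-15 + 25 - 35/2) + 0)**2 = (-15/2 + 0)**2 = (-15/2)**2 = 225/4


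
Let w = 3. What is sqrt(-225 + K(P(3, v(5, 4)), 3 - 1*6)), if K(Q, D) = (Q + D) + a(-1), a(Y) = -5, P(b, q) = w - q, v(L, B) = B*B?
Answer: I*sqrt(246) ≈ 15.684*I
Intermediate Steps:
v(L, B) = B**2
P(b, q) = 3 - q
K(Q, D) = -5 + D + Q (K(Q, D) = (Q + D) - 5 = (D + Q) - 5 = -5 + D + Q)
sqrt(-225 + K(P(3, v(5, 4)), 3 - 1*6)) = sqrt(-225 + (-5 + (3 - 1*6) + (3 - 1*4**2))) = sqrt(-225 + (-5 + (3 - 6) + (3 - 1*16))) = sqrt(-225 + (-5 - 3 + (3 - 16))) = sqrt(-225 + (-5 - 3 - 13)) = sqrt(-225 - 21) = sqrt(-246) = I*sqrt(246)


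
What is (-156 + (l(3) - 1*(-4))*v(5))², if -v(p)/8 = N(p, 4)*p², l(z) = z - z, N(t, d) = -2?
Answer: 2085136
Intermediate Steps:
l(z) = 0
v(p) = 16*p² (v(p) = -(-16)*p² = 16*p²)
(-156 + (l(3) - 1*(-4))*v(5))² = (-156 + (0 - 1*(-4))*(16*5²))² = (-156 + (0 + 4)*(16*25))² = (-156 + 4*400)² = (-156 + 1600)² = 1444² = 2085136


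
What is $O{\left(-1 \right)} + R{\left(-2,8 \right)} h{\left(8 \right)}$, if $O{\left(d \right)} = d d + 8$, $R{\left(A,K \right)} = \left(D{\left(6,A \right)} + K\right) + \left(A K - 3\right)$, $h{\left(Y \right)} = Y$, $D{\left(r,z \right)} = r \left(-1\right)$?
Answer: $-127$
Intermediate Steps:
$D{\left(r,z \right)} = - r$
$R{\left(A,K \right)} = -9 + K + A K$ ($R{\left(A,K \right)} = \left(\left(-1\right) 6 + K\right) + \left(A K - 3\right) = \left(-6 + K\right) + \left(-3 + A K\right) = -9 + K + A K$)
$O{\left(d \right)} = 8 + d^{2}$ ($O{\left(d \right)} = d^{2} + 8 = 8 + d^{2}$)
$O{\left(-1 \right)} + R{\left(-2,8 \right)} h{\left(8 \right)} = \left(8 + \left(-1\right)^{2}\right) + \left(-9 + 8 - 16\right) 8 = \left(8 + 1\right) + \left(-9 + 8 - 16\right) 8 = 9 - 136 = -127$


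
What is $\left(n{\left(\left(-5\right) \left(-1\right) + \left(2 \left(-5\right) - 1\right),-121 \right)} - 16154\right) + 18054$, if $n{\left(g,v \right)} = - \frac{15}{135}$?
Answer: $\frac{17099}{9} \approx 1899.9$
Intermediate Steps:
$n{\left(g,v \right)} = - \frac{1}{9}$ ($n{\left(g,v \right)} = \left(-15\right) \frac{1}{135} = - \frac{1}{9}$)
$\left(n{\left(\left(-5\right) \left(-1\right) + \left(2 \left(-5\right) - 1\right),-121 \right)} - 16154\right) + 18054 = \left(- \frac{1}{9} - 16154\right) + 18054 = - \frac{145387}{9} + 18054 = \frac{17099}{9}$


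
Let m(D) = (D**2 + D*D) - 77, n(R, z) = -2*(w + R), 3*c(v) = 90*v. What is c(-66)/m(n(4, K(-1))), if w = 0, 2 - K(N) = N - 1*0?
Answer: -660/17 ≈ -38.824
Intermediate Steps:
c(v) = 30*v (c(v) = (90*v)/3 = 30*v)
K(N) = 2 - N (K(N) = 2 - (N - 1*0) = 2 - (N + 0) = 2 - N)
n(R, z) = -2*R (n(R, z) = -2*(0 + R) = -2*R)
m(D) = -77 + 2*D**2 (m(D) = (D**2 + D**2) - 77 = 2*D**2 - 77 = -77 + 2*D**2)
c(-66)/m(n(4, K(-1))) = (30*(-66))/(-77 + 2*(-2*4)**2) = -1980/(-77 + 2*(-8)**2) = -1980/(-77 + 2*64) = -1980/(-77 + 128) = -1980/51 = -1980*1/51 = -660/17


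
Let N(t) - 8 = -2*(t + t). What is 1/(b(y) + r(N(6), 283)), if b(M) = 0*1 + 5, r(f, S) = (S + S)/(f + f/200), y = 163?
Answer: -201/6070 ≈ -0.033114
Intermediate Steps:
N(t) = 8 - 4*t (N(t) = 8 - 2*(t + t) = 8 - 4*t)
r(f, S) = 400*S/(201*f) (r(f, S) = (2*S)/(f + f*(1/200)) = (2*S)/(f + f/200) = (2*S)/((201*f/200)) = (2*S)*(200/(201*f)) = 400*S/(201*f))
b(M) = 5 (b(M) = 0 + 5 = 5)
1/(b(y) + r(N(6), 283)) = 1/(5 + (400/201)*283/(8 - 4*6)) = 1/(5 + (400/201)*283/(8 - 24)) = 1/(5 + (400/201)*283/(-16)) = 1/(5 + (400/201)*283*(-1/16)) = 1/(5 - 7075/201) = 1/(-6070/201) = -201/6070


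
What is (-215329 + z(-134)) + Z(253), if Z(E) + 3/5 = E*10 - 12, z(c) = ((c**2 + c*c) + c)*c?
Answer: -25035318/5 ≈ -5.0071e+6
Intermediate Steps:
z(c) = c*(c + 2*c**2) (z(c) = ((c**2 + c**2) + c)*c = (2*c**2 + c)*c = (c + 2*c**2)*c = c*(c + 2*c**2))
Z(E) = -63/5 + 10*E (Z(E) = -3/5 + (E*10 - 12) = -3/5 + (10*E - 12) = -3/5 + (-12 + 10*E) = -63/5 + 10*E)
(-215329 + z(-134)) + Z(253) = (-215329 + (-134)**2*(1 + 2*(-134))) + (-63/5 + 10*253) = (-215329 + 17956*(1 - 268)) + (-63/5 + 2530) = (-215329 + 17956*(-267)) + 12587/5 = (-215329 - 4794252) + 12587/5 = -5009581 + 12587/5 = -25035318/5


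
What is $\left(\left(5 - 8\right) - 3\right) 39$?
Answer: $-234$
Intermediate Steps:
$\left(\left(5 - 8\right) - 3\right) 39 = \left(-3 - 3\right) 39 = \left(-6\right) 39 = -234$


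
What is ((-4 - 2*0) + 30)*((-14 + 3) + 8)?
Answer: -78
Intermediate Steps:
((-4 - 2*0) + 30)*((-14 + 3) + 8) = ((-4 + 0) + 30)*(-11 + 8) = (-4 + 30)*(-3) = 26*(-3) = -78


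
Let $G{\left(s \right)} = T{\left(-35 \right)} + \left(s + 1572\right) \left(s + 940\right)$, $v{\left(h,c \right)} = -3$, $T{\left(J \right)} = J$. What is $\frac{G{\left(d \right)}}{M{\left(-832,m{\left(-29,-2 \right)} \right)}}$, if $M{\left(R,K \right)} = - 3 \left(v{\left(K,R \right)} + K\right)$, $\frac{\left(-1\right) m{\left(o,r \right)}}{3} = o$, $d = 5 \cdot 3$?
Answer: $- \frac{757775}{126} \approx -6014.1$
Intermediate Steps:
$d = 15$
$m{\left(o,r \right)} = - 3 o$
$M{\left(R,K \right)} = 9 - 3 K$ ($M{\left(R,K \right)} = - 3 \left(-3 + K\right) = 9 - 3 K$)
$G{\left(s \right)} = -35 + \left(940 + s\right) \left(1572 + s\right)$ ($G{\left(s \right)} = -35 + \left(s + 1572\right) \left(s + 940\right) = -35 + \left(1572 + s\right) \left(940 + s\right) = -35 + \left(940 + s\right) \left(1572 + s\right)$)
$\frac{G{\left(d \right)}}{M{\left(-832,m{\left(-29,-2 \right)} \right)}} = \frac{1477645 + 15^{2} + 2512 \cdot 15}{9 - 3 \left(\left(-3\right) \left(-29\right)\right)} = \frac{1477645 + 225 + 37680}{9 - 261} = \frac{1515550}{9 - 261} = \frac{1515550}{-252} = 1515550 \left(- \frac{1}{252}\right) = - \frac{757775}{126}$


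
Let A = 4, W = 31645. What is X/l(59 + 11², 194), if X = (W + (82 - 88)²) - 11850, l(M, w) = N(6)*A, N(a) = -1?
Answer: -19831/4 ≈ -4957.8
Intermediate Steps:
l(M, w) = -4 (l(M, w) = -1*4 = -4)
X = 19831 (X = (31645 + (82 - 88)²) - 11850 = (31645 + (-6)²) - 11850 = (31645 + 36) - 11850 = 31681 - 11850 = 19831)
X/l(59 + 11², 194) = 19831/(-4) = 19831*(-¼) = -19831/4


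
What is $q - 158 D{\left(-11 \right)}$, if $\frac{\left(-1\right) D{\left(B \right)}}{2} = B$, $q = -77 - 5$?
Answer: $-3558$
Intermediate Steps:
$q = -82$
$D{\left(B \right)} = - 2 B$
$q - 158 D{\left(-11 \right)} = -82 - 158 \left(\left(-2\right) \left(-11\right)\right) = -82 - 3476 = -3558$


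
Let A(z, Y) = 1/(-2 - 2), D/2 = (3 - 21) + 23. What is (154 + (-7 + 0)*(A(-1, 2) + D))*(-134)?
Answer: -22981/2 ≈ -11491.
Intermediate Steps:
D = 10 (D = 2*((3 - 21) + 23) = 2*(-18 + 23) = 2*5 = 10)
A(z, Y) = -¼ (A(z, Y) = 1/(-4) = -¼)
(154 + (-7 + 0)*(A(-1, 2) + D))*(-134) = (154 + (-7 + 0)*(-¼ + 10))*(-134) = (154 - 7*39/4)*(-134) = (154 - 273/4)*(-134) = (343/4)*(-134) = -22981/2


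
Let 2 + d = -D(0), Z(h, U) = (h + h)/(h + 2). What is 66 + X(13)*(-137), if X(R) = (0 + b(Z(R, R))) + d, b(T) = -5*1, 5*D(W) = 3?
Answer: 5536/5 ≈ 1107.2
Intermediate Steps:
D(W) = 3/5 (D(W) = (1/5)*3 = 3/5)
Z(h, U) = 2*h/(2 + h) (Z(h, U) = (2*h)/(2 + h) = 2*h/(2 + h))
b(T) = -5
d = -13/5 (d = -2 - 1*3/5 = -2 - 3/5 = -13/5 ≈ -2.6000)
X(R) = -38/5 (X(R) = (0 - 5) - 13/5 = -5 - 13/5 = -38/5)
66 + X(13)*(-137) = 66 - 38/5*(-137) = 66 + 5206/5 = 5536/5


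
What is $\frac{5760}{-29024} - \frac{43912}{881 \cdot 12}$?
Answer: $- \frac{10432786}{2397201} \approx -4.3521$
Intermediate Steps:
$\frac{5760}{-29024} - \frac{43912}{881 \cdot 12} = 5760 \left(- \frac{1}{29024}\right) - \frac{43912}{10572} = - \frac{180}{907} - \frac{10978}{2643} = - \frac{10432786}{2397201}$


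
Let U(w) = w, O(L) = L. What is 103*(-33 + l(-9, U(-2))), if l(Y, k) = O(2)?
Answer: -3193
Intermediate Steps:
l(Y, k) = 2
103*(-33 + l(-9, U(-2))) = 103*(-33 + 2) = 103*(-31) = -3193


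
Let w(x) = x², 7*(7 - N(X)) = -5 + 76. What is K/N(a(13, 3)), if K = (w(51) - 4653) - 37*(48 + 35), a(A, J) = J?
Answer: 35861/22 ≈ 1630.0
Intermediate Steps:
N(X) = -22/7 (N(X) = 7 - (-5 + 76)/7 = 7 - ⅐*71 = 7 - 71/7 = -22/7)
K = -5123 (K = (51² - 4653) - 37*(48 + 35) = (2601 - 4653) - 37*83 = -2052 - 3071 = -5123)
K/N(a(13, 3)) = -5123/(-22/7) = -5123*(-7/22) = 35861/22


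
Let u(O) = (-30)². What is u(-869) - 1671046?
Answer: -1670146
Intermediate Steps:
u(O) = 900
u(-869) - 1671046 = 900 - 1671046 = -1670146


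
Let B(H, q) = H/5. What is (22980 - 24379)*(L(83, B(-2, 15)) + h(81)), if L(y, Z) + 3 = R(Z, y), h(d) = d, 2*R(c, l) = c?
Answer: -544211/5 ≈ -1.0884e+5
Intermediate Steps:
R(c, l) = c/2
B(H, q) = H/5 (B(H, q) = H*(⅕) = H/5)
L(y, Z) = -3 + Z/2
(22980 - 24379)*(L(83, B(-2, 15)) + h(81)) = (22980 - 24379)*((-3 + ((⅕)*(-2))/2) + 81) = -1399*((-3 + (½)*(-⅖)) + 81) = -1399*((-3 - ⅕) + 81) = -1399*(-16/5 + 81) = -1399*389/5 = -544211/5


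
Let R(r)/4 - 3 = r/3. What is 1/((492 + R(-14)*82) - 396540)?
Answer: -3/1189784 ≈ -2.5215e-6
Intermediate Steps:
R(r) = 12 + 4*r/3 (R(r) = 12 + 4*(r/3) = 12 + 4*r/3)
1/((492 + R(-14)*82) - 396540) = 1/((492 + (12 + (4/3)*(-14))*82) - 396540) = 1/((492 + (12 - 56/3)*82) - 396540) = 1/((492 - 20/3*82) - 396540) = 1/((492 - 1640/3) - 396540) = 1/(-164/3 - 396540) = 1/(-1189784/3) = -3/1189784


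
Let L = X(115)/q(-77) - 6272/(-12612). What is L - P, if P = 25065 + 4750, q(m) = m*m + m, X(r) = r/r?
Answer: -550118000051/18451356 ≈ -29815.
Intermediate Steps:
X(r) = 1
q(m) = m + m² (q(m) = m² + m = m + m²)
L = 9179089/18451356 (L = 1/(-77*(1 - 77)) - 6272/(-12612) = 1/(-77*(-76)) - 6272*(-1/12612) = 1/5852 + 1568/3153 = 9179089/18451356 ≈ 0.49748)
P = 29815
L - P = 9179089/18451356 - 1*29815 = 9179089/18451356 - 29815 = -550118000051/18451356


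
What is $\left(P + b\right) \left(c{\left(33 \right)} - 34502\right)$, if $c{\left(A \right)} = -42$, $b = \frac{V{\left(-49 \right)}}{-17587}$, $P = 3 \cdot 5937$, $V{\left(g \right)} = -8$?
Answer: $- \frac{10820633893360}{17587} \approx -6.1526 \cdot 10^{8}$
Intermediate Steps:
$P = 17811$
$b = \frac{8}{17587}$ ($b = - \frac{8}{-17587} = \left(-8\right) \left(- \frac{1}{17587}\right) = \frac{8}{17587} \approx 0.00045488$)
$\left(P + b\right) \left(c{\left(33 \right)} - 34502\right) = \left(17811 + \frac{8}{17587}\right) \left(-42 - 34502\right) = \frac{313242065}{17587} \left(-34544\right) = - \frac{10820633893360}{17587}$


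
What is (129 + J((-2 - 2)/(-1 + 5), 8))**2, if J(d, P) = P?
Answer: 18769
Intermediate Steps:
(129 + J((-2 - 2)/(-1 + 5), 8))**2 = (129 + 8)**2 = 137**2 = 18769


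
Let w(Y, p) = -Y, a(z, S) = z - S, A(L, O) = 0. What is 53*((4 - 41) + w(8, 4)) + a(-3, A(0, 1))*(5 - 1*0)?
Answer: -2400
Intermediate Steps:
53*((4 - 41) + w(8, 4)) + a(-3, A(0, 1))*(5 - 1*0) = 53*((4 - 41) - 1*8) + (-3 - 1*0)*(5 - 1*0) = 53*(-37 - 8) + (-3 + 0)*(5 + 0) = 53*(-45) - 3*5 = -2385 - 15 = -2400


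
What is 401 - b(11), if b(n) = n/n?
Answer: 400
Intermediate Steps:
b(n) = 1
401 - b(11) = 401 - 1*1 = 401 - 1 = 400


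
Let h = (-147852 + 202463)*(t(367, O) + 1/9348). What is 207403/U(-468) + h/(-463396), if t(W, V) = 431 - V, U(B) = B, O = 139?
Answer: -80683089783545/168941206512 ≈ -477.58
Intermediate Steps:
h = 149067113987/9348 (h = (-147852 + 202463)*((431 - 1*139) + 1/9348) = 54611*((431 - 139) + 1/9348) = 54611*(292 + 1/9348) = 54611*(2729617/9348) = 149067113987/9348 ≈ 1.5946e+7)
207403/U(-468) + h/(-463396) = 207403/(-468) + (149067113987/9348)/(-463396) = 207403*(-1/468) + (149067113987/9348)*(-1/463396) = -207403/468 - 149067113987/4331825808 = -80683089783545/168941206512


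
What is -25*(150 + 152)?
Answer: -7550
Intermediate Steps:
-25*(150 + 152) = -25*302 = -7550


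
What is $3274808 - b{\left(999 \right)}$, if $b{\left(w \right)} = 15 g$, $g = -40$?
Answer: $3275408$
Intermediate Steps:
$b{\left(w \right)} = -600$ ($b{\left(w \right)} = 15 \left(-40\right) = -600$)
$3274808 - b{\left(999 \right)} = 3274808 - -600 = 3274808 + 600 = 3275408$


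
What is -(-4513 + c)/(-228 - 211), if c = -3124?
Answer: -7637/439 ≈ -17.396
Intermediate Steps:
-(-4513 + c)/(-228 - 211) = -(-4513 - 3124)/(-228 - 211) = -(-7637)/(-439) = -(-7637)*(-1)/439 = -1*7637/439 = -7637/439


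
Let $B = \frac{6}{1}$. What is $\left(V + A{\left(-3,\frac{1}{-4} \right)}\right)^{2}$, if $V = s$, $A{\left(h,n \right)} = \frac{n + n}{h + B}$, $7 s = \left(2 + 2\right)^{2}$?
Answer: $\frac{7921}{1764} \approx 4.4904$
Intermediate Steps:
$s = \frac{16}{7}$ ($s = \frac{\left(2 + 2\right)^{2}}{7} = \frac{4^{2}}{7} = \frac{1}{7} \cdot 16 = \frac{16}{7} \approx 2.2857$)
$B = 6$ ($B = 6 \cdot 1 = 6$)
$A{\left(h,n \right)} = \frac{2 n}{6 + h}$ ($A{\left(h,n \right)} = \frac{n + n}{h + 6} = \frac{2 n}{6 + h}$)
$V = \frac{16}{7} \approx 2.2857$
$\left(V + A{\left(-3,\frac{1}{-4} \right)}\right)^{2} = \left(\frac{16}{7} + \frac{2}{\left(-4\right) \left(6 - 3\right)}\right)^{2} = \left(\frac{16}{7} + 2 \left(- \frac{1}{4}\right) \frac{1}{3}\right)^{2} = \left(\frac{16}{7} - \frac{1}{6}\right)^{2} = \left(\frac{89}{42}\right)^{2} = \frac{7921}{1764}$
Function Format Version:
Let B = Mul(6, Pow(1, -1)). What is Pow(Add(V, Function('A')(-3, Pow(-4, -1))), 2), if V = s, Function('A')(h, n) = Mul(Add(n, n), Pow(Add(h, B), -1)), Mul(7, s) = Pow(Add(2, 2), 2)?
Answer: Rational(7921, 1764) ≈ 4.4904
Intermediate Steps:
s = Rational(16, 7) (s = Mul(Rational(1, 7), Pow(Add(2, 2), 2)) = Mul(Rational(1, 7), Pow(4, 2)) = Mul(Rational(1, 7), 16) = Rational(16, 7) ≈ 2.2857)
B = 6 (B = Mul(6, 1) = 6)
Function('A')(h, n) = Mul(2, n, Pow(Add(6, h), -1)) (Function('A')(h, n) = Mul(Add(n, n), Pow(Add(h, 6), -1)) = Mul(Mul(2, n), Pow(Add(6, h), -1)) = Mul(2, n, Pow(Add(6, h), -1)))
V = Rational(16, 7) ≈ 2.2857
Pow(Add(V, Function('A')(-3, Pow(-4, -1))), 2) = Pow(Add(Rational(16, 7), Mul(2, Pow(-4, -1), Pow(Add(6, -3), -1))), 2) = Pow(Add(Rational(16, 7), Mul(2, Rational(-1, 4), Pow(3, -1))), 2) = Pow(Add(Rational(16, 7), Mul(2, Rational(-1, 4), Rational(1, 3))), 2) = Pow(Add(Rational(16, 7), Rational(-1, 6)), 2) = Pow(Rational(89, 42), 2) = Rational(7921, 1764)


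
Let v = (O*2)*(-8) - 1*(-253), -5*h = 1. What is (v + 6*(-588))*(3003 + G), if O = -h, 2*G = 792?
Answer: -55713009/5 ≈ -1.1143e+7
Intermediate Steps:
h = -1/5 (h = -1/5*1 = -1/5 ≈ -0.20000)
G = 396 (G = (1/2)*792 = 396)
O = 1/5 (O = -1*(-1/5) = 1/5 ≈ 0.20000)
v = 1249/5 (v = ((1/5)*2)*(-8) - 1*(-253) = (2/5)*(-8) + 253 = -16/5 + 253 = 1249/5 ≈ 249.80)
(v + 6*(-588))*(3003 + G) = (1249/5 + 6*(-588))*(3003 + 396) = (1249/5 - 3528)*3399 = -16391/5*3399 = -55713009/5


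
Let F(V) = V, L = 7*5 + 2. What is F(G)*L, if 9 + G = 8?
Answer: -37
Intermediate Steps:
G = -1 (G = -9 + 8 = -1)
L = 37 (L = 35 + 2 = 37)
F(G)*L = -1*37 = -37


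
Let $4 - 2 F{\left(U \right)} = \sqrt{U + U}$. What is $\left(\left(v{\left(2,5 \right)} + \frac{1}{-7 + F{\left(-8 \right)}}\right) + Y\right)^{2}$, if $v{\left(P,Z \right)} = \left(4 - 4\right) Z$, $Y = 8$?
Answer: $\frac{51525}{841} + \frac{908 i}{841} \approx 61.266 + 1.0797 i$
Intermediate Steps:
$v{\left(P,Z \right)} = 0$ ($v{\left(P,Z \right)} = 0 Z = 0$)
$F{\left(U \right)} = 2 - \frac{\sqrt{2} \sqrt{U}}{2}$ ($F{\left(U \right)} = 2 - \frac{\sqrt{U + U}}{2} = 2 - \frac{\sqrt{2 U}}{2} = 2 - \frac{\sqrt{2} \sqrt{U}}{2}$)
$\left(\left(v{\left(2,5 \right)} + \frac{1}{-7 + F{\left(-8 \right)}}\right) + Y\right)^{2} = \left(\left(0 + \frac{1}{-7 + \left(2 - \frac{\sqrt{2} \sqrt{-8}}{2}\right)}\right) + 8\right)^{2} = \left(\left(0 + \frac{1}{-7 + \left(2 - \frac{\sqrt{2} \cdot 2 i \sqrt{2}}{2}\right)}\right) + 8\right)^{2} = \left(\left(0 + \frac{1}{-7 + \left(2 - 2 i\right)}\right) + 8\right)^{2} = \left(\left(0 + \frac{1}{-5 - 2 i}\right) + 8\right)^{2} = \left(\left(0 + \frac{-5 + 2 i}{29}\right) + 8\right)^{2} = \left(\frac{-5 + 2 i}{29} + 8\right)^{2} = \left(8 + \frac{-5 + 2 i}{29}\right)^{2}$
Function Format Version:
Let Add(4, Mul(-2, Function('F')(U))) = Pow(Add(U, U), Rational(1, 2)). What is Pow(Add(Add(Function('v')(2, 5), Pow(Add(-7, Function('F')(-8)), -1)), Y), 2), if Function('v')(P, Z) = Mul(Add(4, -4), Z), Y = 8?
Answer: Add(Rational(51525, 841), Mul(Rational(908, 841), I)) ≈ Add(61.266, Mul(1.0797, I))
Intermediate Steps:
Function('v')(P, Z) = 0 (Function('v')(P, Z) = Mul(0, Z) = 0)
Function('F')(U) = Add(2, Mul(Rational(-1, 2), Pow(2, Rational(1, 2)), Pow(U, Rational(1, 2)))) (Function('F')(U) = Add(2, Mul(Rational(-1, 2), Pow(Add(U, U), Rational(1, 2)))) = Add(2, Mul(Rational(-1, 2), Pow(Mul(2, U), Rational(1, 2)))) = Add(2, Mul(Rational(-1, 2), Mul(Pow(2, Rational(1, 2)), Pow(U, Rational(1, 2))))) = Add(2, Mul(Rational(-1, 2), Pow(2, Rational(1, 2)), Pow(U, Rational(1, 2)))))
Pow(Add(Add(Function('v')(2, 5), Pow(Add(-7, Function('F')(-8)), -1)), Y), 2) = Pow(Add(Add(0, Pow(Add(-7, Add(2, Mul(Rational(-1, 2), Pow(2, Rational(1, 2)), Pow(-8, Rational(1, 2))))), -1)), 8), 2) = Pow(Add(Add(0, Pow(Add(-7, Add(2, Mul(Rational(-1, 2), Pow(2, Rational(1, 2)), Mul(2, I, Pow(2, Rational(1, 2)))))), -1)), 8), 2) = Pow(Add(Add(0, Pow(Add(-7, Add(2, Mul(-2, I))), -1)), 8), 2) = Pow(Add(Add(0, Pow(Add(-5, Mul(-2, I)), -1)), 8), 2) = Pow(Add(Add(0, Mul(Rational(1, 29), Add(-5, Mul(2, I)))), 8), 2) = Pow(Add(Mul(Rational(1, 29), Add(-5, Mul(2, I))), 8), 2) = Pow(Add(8, Mul(Rational(1, 29), Add(-5, Mul(2, I)))), 2)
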